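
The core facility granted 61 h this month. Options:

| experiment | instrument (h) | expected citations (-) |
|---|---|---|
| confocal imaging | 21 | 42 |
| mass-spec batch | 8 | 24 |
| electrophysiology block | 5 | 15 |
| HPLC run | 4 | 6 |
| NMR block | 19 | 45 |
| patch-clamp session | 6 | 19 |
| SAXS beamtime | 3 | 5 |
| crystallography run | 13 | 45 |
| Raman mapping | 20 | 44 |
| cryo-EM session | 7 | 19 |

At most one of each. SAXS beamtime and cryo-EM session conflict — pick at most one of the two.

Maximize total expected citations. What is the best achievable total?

Taking mass-spec batch + electrophysiology block + NMR block + patch-clamp session + crystallography run + cryo-EM session: 58 h used, 167 in expected citations.
No other feasible combination exceeds 167.

167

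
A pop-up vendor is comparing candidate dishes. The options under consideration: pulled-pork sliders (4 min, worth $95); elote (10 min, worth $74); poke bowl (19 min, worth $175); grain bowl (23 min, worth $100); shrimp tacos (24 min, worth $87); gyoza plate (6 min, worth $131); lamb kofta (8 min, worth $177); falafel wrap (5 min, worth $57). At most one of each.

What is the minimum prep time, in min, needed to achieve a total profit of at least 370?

Look for the lowest-prep combination reaching 370.
pulled-pork sliders + gyoza plate + lamb kofta reaches 403 using 18 min.
Any bundle with less than 18 min falls short of 370.

18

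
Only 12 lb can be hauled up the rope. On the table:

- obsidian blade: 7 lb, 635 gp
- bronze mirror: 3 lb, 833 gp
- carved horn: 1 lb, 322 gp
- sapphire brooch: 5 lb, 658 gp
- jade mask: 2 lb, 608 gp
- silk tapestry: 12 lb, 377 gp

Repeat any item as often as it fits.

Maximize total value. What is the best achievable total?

3864

Best packing: 12×carved horn — 12 lb, 3864 total.
No other feasible combination exceeds 3864.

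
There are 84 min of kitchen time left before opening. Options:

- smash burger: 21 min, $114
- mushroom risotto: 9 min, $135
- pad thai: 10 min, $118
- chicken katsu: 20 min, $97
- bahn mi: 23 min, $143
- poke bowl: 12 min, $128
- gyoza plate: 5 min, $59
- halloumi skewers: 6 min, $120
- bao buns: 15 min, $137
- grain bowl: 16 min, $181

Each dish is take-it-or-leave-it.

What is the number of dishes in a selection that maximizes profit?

Best achievable profit is 893.
One optimal bundle: mushroom risotto + pad thai + bahn mi + gyoza plate + halloumi skewers + bao buns + grain bowl (84 min).
Every optimal selection uses 7 dishes.

7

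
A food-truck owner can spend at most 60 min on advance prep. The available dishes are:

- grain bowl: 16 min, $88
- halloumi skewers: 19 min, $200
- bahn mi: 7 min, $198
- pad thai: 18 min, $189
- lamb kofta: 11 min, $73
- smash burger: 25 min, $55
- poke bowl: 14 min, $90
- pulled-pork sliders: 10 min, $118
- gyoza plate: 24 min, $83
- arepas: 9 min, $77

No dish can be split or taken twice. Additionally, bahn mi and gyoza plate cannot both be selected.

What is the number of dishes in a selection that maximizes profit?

The maximum profit within 60 min is 705.
halloumi skewers + bahn mi + pad thai + pulled-pork sliders hits 705 at 54 min.
All optima have 4 dishes.

4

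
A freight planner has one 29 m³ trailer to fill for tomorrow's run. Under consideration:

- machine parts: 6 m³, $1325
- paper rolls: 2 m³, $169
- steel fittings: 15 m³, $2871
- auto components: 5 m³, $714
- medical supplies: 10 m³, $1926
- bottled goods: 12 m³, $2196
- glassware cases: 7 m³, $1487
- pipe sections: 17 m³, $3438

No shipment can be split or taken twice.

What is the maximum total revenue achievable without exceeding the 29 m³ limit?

5683

A density-first pass picks machine parts + auto components + medical supplies + glassware cases — 5452 at 28 m³.
Dropping auto components and medical supplies frees 15 m³; slotting in steel fittings (15 m³) lifts the total to 5683 at 28 m³.
Next best is auto components + glassware cases + pipe sections at 5639 (29 m³) — short by 44.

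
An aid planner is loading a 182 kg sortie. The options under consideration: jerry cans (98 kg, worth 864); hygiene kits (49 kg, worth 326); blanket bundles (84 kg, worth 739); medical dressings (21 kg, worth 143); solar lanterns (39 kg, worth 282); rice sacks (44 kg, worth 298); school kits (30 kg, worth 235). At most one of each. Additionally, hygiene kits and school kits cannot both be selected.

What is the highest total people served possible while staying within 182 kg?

Density check — jerry cans 8.82, blanket bundles 8.80, school kits 7.83, solar lanterns 7.23 are the best per kg.
The ratio ordering already packs tightly: jerry cans + blanket bundles, 182 kg, 1603.
The closest alternative, jerry cans + solar lanterns + rice sacks, reaches only 1444.

1603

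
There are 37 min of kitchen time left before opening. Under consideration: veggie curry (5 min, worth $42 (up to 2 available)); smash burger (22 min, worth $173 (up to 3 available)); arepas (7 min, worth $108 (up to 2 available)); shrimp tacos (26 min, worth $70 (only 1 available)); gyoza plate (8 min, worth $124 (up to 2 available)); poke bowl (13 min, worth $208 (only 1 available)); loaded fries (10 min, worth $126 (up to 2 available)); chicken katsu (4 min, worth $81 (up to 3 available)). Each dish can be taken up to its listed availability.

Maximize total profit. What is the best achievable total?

618

Greedy by ratio would take gyoza plate + poke bowl + 3×chicken katsu: 33 min used, total 575.
The 4 min tied up in chicken katsu is better spent on gyoza plate — total rises to 618 (37 min).
Every other selection either busts 37 min or exceeds an availability limit or fails to beat 618.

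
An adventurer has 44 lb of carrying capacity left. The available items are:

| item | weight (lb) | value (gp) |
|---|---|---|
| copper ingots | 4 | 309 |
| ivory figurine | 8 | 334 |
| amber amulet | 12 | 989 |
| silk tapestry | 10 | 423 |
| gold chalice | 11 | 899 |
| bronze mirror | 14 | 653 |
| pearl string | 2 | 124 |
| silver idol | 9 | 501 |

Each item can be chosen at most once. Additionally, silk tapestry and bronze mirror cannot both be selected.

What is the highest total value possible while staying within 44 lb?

3032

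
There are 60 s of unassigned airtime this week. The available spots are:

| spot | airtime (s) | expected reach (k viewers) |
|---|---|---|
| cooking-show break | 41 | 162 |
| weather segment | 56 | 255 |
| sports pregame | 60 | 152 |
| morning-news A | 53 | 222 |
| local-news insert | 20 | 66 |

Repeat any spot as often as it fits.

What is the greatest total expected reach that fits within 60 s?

255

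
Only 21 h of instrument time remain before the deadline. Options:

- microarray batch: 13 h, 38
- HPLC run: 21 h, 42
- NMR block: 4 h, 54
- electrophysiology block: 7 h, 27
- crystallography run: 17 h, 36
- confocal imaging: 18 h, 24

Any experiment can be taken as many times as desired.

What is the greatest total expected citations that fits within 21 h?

270

Taking 5×NMR block: 20 h used, 270 in expected citations.
Nothing else within 21 h beats 270.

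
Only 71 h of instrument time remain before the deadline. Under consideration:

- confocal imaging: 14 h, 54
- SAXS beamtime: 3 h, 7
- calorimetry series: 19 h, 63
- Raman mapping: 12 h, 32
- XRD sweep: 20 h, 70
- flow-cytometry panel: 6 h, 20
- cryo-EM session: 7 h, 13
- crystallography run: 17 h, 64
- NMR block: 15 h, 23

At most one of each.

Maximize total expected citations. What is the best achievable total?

Ranking by ratio (expected citations/h): confocal imaging 3.86, crystallography run 3.76, XRD sweep 3.50.
Greedy by ratio would take confocal imaging + Raman mapping + XRD sweep + flow-cytometry panel + crystallography run: 69 h used, total 240.
Replace Raman mapping and flow-cytometry panel with calorimetry series: the trade gains 11 net, giving 251 at 70 h.
No other feasible combination exceeds 251.

251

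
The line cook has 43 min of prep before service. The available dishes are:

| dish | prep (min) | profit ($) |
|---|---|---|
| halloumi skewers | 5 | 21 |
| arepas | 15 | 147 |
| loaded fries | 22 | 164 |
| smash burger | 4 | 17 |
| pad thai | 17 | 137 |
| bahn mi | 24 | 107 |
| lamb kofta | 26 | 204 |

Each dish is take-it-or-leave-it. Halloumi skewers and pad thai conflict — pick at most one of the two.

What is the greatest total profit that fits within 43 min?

351

Density check — arepas 9.80, pad thai 8.06, lamb kofta 7.85, loaded fries 7.45 are the best per min.
Taking arepas + lamb kofta: 41 min used, 351 in profit.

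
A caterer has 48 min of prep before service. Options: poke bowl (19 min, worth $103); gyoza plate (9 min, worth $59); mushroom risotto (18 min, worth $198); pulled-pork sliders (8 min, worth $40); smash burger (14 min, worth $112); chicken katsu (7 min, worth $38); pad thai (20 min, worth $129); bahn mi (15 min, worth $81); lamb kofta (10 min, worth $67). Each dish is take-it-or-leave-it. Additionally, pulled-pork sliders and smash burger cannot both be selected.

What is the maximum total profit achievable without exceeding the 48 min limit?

Ranking by ratio (profit/min): mushroom risotto 11.00, smash burger 8.00, lamb kofta 6.70, gyoza plate 6.56.
Greedy by ratio would take mushroom risotto + smash burger + lamb kofta: 42 min used, total 377.
Replace lamb kofta with gyoza plate + chicken katsu: the trade gains 30 net, giving 407 at 48 min.
The closest alternative, mushroom risotto + pad thai + lamb kofta, reaches only 394.

407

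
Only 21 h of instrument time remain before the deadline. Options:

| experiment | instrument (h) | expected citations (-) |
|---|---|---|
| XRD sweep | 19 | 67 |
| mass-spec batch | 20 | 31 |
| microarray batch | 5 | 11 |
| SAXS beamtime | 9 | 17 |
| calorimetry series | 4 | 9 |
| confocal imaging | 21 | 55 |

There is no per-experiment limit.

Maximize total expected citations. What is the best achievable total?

67

XRD sweep uses 19 of the 21 h and totals 67.
That's the maximum — no swap from here does better than 67.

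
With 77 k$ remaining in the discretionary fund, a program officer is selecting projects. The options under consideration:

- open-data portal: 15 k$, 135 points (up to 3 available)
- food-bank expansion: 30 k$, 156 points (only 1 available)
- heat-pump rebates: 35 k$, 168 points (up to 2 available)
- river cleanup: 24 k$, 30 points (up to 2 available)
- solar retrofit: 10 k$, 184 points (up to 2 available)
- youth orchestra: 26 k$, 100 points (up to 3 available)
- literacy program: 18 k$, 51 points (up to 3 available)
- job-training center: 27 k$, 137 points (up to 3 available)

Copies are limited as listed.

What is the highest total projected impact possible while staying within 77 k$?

775

Taking the top-ratio projects first gives 3×open-data portal + 2×solar retrofit for 773 (65 k$).
Replace open-data portal with job-training center: the trade gains 2 net, giving 775 at 77 k$.
No other feasible combination exceeds 775.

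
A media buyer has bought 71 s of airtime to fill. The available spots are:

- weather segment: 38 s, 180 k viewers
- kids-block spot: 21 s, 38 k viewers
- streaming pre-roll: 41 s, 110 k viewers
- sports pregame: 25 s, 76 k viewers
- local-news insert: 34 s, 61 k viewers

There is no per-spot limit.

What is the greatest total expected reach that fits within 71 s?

256

Density check — weather segment 4.74, sports pregame 3.04, streaming pre-roll 2.68 are the best per s.
The ratio ordering already packs tightly: weather segment + sports pregame, 63 s, 256.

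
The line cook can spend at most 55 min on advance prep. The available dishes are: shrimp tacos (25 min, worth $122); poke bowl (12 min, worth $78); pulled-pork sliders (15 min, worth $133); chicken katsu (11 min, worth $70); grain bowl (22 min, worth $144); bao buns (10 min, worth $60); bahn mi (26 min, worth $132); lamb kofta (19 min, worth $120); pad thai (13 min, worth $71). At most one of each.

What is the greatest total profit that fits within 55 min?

The ratio heuristic lands on poke bowl + pulled-pork sliders + grain bowl (355) but leaves 6 min idle.
Using the slack differently, pulled-pork sliders + chicken katsu + bao buns + lamb kofta comes to 383 at 55 min.
Every other selection either busts 55 min or fails to beat 383.

383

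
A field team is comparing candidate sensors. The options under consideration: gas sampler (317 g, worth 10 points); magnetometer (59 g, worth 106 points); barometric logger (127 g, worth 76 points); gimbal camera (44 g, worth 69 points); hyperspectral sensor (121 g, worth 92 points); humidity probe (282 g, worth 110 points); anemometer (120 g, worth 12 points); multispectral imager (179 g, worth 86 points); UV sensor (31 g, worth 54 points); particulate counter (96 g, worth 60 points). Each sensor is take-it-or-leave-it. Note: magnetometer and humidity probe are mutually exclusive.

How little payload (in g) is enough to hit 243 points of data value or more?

211

Minimise g subject to total data value ≥ 243.
magnetometer + hyperspectral sensor + UV sensor: 252 data value at 211 g.
Any bundle with less than 211 g falls short of 243.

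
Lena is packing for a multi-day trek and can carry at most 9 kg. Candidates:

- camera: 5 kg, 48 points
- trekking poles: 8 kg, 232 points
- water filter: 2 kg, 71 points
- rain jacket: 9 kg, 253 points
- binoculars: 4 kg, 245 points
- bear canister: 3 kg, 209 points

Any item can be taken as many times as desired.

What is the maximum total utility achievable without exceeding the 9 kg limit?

By utility per kg: bear canister 69.67, binoculars 61.25, water filter 35.50 lead.
The ratio ordering already packs tightly: 3×bear canister, 9 kg, 627.

627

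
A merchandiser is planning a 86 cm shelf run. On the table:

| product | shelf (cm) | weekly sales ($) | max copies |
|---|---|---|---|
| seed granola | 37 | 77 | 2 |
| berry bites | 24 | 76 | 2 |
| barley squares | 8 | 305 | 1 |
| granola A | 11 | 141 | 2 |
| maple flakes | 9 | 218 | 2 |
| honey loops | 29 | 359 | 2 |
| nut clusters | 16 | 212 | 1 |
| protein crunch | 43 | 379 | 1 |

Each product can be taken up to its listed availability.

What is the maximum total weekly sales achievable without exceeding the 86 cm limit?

1459

Greedy by ratio would take barley squares + 2×granola A + 2×maple flakes + nut clusters: 64 cm used, total 1235.
Replace 2×granola A and nut clusters with 2×honey loops: the trade gains 224 net, giving 1459 at 84 cm.
Every other selection either busts 86 cm or exceeds an availability limit or fails to beat 1459.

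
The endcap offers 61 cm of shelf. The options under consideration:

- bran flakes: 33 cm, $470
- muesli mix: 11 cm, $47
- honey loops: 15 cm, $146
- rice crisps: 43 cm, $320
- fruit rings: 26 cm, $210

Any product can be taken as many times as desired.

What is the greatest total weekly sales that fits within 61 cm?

680

Filling by ratio: bran flakes + muesli mix + honey loops for 663, with 2 cm left unused.
The 26 cm tied up in muesli mix and honey loops is better spent on fruit rings — total rises to 680 (59 cm).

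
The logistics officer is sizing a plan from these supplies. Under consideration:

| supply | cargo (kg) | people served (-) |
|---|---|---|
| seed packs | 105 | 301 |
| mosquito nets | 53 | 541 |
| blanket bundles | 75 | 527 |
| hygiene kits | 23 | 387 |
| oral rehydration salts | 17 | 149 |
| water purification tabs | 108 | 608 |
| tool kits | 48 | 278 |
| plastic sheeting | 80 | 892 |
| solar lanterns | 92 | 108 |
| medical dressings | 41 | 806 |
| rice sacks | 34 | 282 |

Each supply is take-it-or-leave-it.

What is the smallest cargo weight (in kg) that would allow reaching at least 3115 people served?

Need the lightest bundle worth ≥ 3115.
mosquito nets + blanket bundles + hygiene kits + plastic sheeting + medical dressings: 3153 people served at 272 kg.
No combination under 272 kg hits 3115.

272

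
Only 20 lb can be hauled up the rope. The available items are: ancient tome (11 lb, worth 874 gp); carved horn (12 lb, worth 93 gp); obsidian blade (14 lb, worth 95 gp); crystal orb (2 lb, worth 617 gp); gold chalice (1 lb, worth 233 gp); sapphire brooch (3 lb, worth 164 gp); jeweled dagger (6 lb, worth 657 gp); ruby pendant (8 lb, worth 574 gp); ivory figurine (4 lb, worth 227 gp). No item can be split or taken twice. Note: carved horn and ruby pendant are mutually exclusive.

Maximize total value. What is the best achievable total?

2381

Ranking by ratio (value/lb): crystal orb 308.50, gold chalice 233.00, jeweled dagger 109.50.
Best packing: ancient tome + crystal orb + gold chalice + jeweled dagger — 20 lb, 2381 total.
Runner-up crystal orb + gold chalice + sapphire brooch + jeweled dagger + ruby pendant tops out at 2245.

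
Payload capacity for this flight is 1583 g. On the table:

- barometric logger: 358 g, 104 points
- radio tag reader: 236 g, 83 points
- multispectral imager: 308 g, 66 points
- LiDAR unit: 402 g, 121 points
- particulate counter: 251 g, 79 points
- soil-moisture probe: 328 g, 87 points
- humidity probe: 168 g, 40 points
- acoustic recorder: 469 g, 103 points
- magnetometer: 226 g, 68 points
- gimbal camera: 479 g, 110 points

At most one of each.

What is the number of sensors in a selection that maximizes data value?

5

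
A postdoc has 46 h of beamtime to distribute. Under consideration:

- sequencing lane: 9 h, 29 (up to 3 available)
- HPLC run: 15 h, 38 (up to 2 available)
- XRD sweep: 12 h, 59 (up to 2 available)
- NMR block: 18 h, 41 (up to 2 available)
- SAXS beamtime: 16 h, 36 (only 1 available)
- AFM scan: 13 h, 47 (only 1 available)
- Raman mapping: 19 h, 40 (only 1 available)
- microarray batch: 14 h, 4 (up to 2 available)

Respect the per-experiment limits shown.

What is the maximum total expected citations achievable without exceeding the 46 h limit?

194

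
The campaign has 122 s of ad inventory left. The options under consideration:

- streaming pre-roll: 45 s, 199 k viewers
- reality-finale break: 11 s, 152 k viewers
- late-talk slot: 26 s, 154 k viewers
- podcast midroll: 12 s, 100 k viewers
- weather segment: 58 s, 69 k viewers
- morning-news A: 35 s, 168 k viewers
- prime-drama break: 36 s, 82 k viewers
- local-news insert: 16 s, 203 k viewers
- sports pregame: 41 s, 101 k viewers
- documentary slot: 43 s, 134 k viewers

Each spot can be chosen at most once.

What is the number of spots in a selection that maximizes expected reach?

5

Optimal total is 822.
streaming pre-roll + reality-finale break + podcast midroll + morning-news A + local-news insert hits 822 at 119 s.
All optima have 5 spots.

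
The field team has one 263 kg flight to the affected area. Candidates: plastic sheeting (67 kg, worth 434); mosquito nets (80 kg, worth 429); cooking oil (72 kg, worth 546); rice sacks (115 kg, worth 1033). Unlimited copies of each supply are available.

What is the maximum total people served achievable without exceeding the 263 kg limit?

A density-first pass picks 2×rice sacks — 2066 at 230 kg.
Dropping rice sacks frees 115 kg; slotting in 2×cooking oil (144 kg) lifts the total to 2125 at 259 kg.

2125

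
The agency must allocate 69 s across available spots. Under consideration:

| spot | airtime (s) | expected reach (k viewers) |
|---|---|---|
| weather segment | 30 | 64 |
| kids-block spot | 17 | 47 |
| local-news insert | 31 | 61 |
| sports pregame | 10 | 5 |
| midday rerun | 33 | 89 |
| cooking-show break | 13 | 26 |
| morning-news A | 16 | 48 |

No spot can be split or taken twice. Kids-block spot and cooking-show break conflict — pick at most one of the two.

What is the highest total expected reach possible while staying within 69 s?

The ratio ordering already packs tightly: kids-block spot + midday rerun + morning-news A, 66 s, 184.
Nothing else feasible within 69 s beats 184.

184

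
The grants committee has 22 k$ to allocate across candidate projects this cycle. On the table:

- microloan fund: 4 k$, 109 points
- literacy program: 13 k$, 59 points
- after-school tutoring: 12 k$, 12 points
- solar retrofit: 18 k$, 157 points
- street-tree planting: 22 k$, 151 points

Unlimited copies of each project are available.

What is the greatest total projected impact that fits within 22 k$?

5×microloan fund uses 20 of the 22 k$ and totals 545.
No other feasible combination exceeds 545.

545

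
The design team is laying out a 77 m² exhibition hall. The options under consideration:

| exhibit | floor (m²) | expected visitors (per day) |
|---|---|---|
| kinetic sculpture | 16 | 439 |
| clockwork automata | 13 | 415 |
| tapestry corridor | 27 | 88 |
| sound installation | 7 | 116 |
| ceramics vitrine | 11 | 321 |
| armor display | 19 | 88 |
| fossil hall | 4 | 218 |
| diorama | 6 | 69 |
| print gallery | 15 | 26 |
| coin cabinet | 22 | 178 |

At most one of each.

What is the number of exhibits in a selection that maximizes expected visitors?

The maximum expected visitors within 77 m² is 1687.
For example kinetic sculpture + clockwork automata + sound installation + ceramics vitrine + fossil hall + coin cabinet achieves it, using 73 m².
Every optimal selection uses 6 exhibits.

6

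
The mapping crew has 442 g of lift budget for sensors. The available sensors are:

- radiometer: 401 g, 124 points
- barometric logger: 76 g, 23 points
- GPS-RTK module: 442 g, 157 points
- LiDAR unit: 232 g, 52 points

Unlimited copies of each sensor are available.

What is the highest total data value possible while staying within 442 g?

The ratio ordering already packs tightly: GPS-RTK module, 442 g, 157.

157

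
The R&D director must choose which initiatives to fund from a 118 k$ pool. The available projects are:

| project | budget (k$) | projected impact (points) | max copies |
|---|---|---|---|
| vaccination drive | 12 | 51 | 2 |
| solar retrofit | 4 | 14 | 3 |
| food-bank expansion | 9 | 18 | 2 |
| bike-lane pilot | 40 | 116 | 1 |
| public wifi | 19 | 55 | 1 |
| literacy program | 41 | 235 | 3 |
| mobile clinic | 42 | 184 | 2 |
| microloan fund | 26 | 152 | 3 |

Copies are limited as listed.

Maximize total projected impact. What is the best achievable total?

650

A density-first pass picks 2×vaccination drive + 3×solar retrofit + 3×microloan fund — 600 at 114 k$.
The 80 k$ tied up in 2×vaccination drive and solar retrofit and 2×microloan fund is better spent on 2×literacy program — total rises to 650 (116 k$).
Every other selection either busts 118 k$ or exceeds an availability limit or fails to beat 650.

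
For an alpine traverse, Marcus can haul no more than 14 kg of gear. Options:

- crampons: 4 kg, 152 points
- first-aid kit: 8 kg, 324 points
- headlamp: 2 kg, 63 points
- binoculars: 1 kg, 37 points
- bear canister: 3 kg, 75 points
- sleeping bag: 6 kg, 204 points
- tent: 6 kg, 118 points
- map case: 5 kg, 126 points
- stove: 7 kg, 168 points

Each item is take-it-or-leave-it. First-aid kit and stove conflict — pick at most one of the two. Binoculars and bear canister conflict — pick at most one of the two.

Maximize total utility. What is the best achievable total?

By utility per kg: first-aid kit 40.50, crampons 38.00, binoculars 37.00 lead.
Taking the top-ratio items first gives crampons + first-aid kit + binoculars for 513 (13 kg).
Dropping binoculars frees 1 kg; slotting in headlamp (2 kg) lifts the total to 539 at 14 kg.
Nothing else feasible within 14 kg beats 539.

539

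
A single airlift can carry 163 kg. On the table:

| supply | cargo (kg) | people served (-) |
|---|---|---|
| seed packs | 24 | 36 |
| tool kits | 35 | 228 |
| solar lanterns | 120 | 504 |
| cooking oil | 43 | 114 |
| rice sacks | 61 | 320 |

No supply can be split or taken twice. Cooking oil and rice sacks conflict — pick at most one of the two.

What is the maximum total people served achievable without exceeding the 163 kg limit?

732

By people served per kg: tool kits 6.51, rice sacks 5.25, solar lanterns 4.20, cooking oil 2.65 lead.
Tool kits + solar lanterns uses 155 of the 163 kg and totals 732.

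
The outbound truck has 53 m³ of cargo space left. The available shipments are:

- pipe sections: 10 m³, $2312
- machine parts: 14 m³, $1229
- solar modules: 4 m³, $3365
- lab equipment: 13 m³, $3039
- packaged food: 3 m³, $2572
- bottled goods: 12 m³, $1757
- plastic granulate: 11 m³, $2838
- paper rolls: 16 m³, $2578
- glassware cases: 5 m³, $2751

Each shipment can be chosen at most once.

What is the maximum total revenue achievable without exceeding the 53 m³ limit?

17143

Density check — packaged food 857.33, solar modules 841.25, glassware cases 550.20 are the best per m³.
A density-first pass picks pipe sections + solar modules + lab equipment + packaged food + plastic granulate + glassware cases — 16877 at 46 m³.
Dropping pipe sections frees 10 m³; slotting in paper rolls (16 m³) lifts the total to 17143 at 52 m³.
That's the maximum — no swap from here does better than 17143.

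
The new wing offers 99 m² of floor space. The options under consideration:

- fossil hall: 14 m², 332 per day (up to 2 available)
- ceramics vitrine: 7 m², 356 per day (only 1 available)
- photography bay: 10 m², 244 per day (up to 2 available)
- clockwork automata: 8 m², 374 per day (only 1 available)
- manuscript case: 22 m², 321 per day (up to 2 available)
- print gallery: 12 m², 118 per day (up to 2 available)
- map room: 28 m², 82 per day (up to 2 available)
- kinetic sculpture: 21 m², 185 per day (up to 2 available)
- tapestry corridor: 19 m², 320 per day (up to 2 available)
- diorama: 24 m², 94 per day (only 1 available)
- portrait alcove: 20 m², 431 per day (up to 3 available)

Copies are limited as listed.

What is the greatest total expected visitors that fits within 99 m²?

2599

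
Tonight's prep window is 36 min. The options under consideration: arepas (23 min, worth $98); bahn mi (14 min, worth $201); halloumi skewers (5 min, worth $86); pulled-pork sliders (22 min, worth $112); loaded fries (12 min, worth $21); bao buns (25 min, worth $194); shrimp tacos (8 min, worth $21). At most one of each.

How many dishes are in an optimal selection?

The maximum profit within 36 min is 313.
For example bahn mi + pulled-pork sliders achieves it, using 36 min.
Every optimal selection uses 2 dishes.

2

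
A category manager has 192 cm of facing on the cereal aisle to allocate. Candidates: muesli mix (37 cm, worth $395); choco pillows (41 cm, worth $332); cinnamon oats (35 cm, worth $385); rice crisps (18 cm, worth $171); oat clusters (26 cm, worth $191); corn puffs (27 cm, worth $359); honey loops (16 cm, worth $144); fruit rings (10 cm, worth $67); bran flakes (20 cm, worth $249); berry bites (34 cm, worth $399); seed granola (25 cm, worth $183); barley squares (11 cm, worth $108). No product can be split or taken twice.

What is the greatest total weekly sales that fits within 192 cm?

2133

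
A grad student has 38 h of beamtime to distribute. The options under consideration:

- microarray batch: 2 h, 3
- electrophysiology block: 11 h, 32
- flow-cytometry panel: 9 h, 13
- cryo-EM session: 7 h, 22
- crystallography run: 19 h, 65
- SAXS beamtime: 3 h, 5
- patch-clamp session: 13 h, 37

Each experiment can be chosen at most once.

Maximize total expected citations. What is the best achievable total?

Ranking by ratio (expected citations/h): crystallography run 3.42, cryo-EM session 3.14, electrophysiology block 2.91, patch-clamp session 2.85.
The ratio ordering already packs tightly: electrophysiology block + cryo-EM session + crystallography run, 37 h, 119.

119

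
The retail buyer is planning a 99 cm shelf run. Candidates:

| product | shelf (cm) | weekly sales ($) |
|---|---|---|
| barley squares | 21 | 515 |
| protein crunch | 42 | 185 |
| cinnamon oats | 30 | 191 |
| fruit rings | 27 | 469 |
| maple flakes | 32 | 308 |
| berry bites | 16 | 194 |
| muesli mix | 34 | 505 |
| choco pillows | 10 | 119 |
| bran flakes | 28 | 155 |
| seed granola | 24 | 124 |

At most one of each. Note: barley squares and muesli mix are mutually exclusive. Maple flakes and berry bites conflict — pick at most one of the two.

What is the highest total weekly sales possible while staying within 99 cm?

1421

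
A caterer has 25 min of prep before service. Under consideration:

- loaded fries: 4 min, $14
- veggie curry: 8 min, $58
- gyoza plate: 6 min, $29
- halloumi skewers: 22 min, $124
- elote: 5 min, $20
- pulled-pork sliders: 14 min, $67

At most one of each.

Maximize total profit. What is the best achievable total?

By profit per min: veggie curry 7.25, halloumi skewers 5.64, gyoza plate 4.83 lead.
Filling by ratio: loaded fries + veggie curry + gyoza plate + elote for 121, with 2 min left unused.
The 15 min tied up in loaded fries and gyoza plate and elote is better spent on pulled-pork sliders — total rises to 125 (22 min).
Next best is halloumi skewers at 124 (22 min) — short by 1.

125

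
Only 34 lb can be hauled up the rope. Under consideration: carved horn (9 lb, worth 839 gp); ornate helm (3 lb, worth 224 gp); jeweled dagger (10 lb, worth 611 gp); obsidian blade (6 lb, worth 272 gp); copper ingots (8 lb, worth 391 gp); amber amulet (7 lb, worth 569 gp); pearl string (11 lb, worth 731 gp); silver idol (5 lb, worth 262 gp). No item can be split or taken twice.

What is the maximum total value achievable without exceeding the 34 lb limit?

2505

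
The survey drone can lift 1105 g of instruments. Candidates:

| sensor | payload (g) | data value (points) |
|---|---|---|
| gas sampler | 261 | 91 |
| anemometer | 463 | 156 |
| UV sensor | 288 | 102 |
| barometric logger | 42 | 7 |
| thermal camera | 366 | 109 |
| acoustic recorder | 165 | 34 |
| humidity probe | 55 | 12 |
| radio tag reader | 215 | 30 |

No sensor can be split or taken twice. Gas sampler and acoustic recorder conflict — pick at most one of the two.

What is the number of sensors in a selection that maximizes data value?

4

Best achievable data value is 361.
For example gas sampler + anemometer + UV sensor + humidity probe achieves it, using 1067 g.
Every optimal selection uses 4 sensors.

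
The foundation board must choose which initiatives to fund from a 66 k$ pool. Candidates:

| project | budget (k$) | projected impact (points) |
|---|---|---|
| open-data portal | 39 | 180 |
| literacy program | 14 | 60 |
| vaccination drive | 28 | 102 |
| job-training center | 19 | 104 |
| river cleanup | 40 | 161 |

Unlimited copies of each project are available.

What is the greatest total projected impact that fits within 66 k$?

Density check — job-training center 5.47, open-data portal 4.62, literacy program 4.29 are the best per k$.
Filling by ratio: 3×job-training center for 312, with 9 k$ left unused.
The 19 k$ tied up in job-training center is better spent on 2×literacy program — total rises to 328 (66 k$).
Every other selection either busts 66 k$ or fails to beat 328.

328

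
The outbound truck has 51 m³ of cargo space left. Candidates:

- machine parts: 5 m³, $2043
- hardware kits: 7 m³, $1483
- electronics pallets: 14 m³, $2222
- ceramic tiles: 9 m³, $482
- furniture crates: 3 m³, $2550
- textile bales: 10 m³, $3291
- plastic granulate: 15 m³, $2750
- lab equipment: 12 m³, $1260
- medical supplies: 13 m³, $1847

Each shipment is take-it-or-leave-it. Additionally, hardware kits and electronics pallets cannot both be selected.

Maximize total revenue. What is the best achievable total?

By revenue per m³: furniture crates 850.00, machine parts 408.60, textile bales 329.10, hardware kits 211.86 lead.
Greedy by ratio would take machine parts + hardware kits + ceramic tiles + furniture crates + textile bales + plastic granulate: 49 m³ used, total 12599.
Replace hardware kits and ceramic tiles with electronics pallets: the trade gains 257 net, giving 12856 at 47 m³.
An exhaustive check of the 512 subsets confirms 12856.

12856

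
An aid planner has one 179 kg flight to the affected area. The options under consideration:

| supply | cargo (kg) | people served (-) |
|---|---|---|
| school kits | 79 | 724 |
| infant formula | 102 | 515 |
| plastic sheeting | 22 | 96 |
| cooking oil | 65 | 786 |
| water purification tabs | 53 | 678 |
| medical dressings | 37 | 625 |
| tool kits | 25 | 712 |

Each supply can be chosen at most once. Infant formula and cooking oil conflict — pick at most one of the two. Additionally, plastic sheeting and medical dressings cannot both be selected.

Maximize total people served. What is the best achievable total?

2272

Plastic sheeting + cooking oil + water purification tabs + tool kits uses 165 of the 179 kg and totals 2272.
Nothing else feasible within 179 kg beats 2272.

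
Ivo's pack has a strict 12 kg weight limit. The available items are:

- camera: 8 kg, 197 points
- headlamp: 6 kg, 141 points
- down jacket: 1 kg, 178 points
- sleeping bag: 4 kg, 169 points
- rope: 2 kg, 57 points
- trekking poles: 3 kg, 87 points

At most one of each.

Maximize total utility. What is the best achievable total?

491

The ratio ordering already packs tightly: down jacket + sleeping bag + rope + trekking poles, 10 kg, 491.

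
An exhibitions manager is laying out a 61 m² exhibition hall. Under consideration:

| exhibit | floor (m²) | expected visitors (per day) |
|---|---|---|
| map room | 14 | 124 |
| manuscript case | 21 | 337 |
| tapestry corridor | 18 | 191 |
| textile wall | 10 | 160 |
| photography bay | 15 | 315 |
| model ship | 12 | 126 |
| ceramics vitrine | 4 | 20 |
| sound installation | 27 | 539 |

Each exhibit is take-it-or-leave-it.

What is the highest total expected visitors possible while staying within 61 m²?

Taking the top-ratio exhibits first gives textile wall + photography bay + ceramics vitrine + sound installation for 1034 (56 m²).
Dropping textile wall and ceramics vitrine frees 14 m²; slotting in tapestry corridor (18 m²) lifts the total to 1045 at 60 m².
Runner-up manuscript case + textile wall + sound installation tops out at 1036.

1045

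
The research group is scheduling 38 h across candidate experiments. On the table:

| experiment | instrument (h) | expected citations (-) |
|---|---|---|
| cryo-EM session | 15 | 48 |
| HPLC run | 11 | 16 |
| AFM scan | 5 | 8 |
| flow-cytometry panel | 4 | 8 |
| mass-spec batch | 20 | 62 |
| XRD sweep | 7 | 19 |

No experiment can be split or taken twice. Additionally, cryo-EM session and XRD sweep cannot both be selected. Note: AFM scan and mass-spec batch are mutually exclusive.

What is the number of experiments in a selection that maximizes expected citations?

2

Optimal total is 110.
cryo-EM session + mass-spec batch hits 110 at 35 h.
Any selection reaching 110 contains exactly 2 experiments.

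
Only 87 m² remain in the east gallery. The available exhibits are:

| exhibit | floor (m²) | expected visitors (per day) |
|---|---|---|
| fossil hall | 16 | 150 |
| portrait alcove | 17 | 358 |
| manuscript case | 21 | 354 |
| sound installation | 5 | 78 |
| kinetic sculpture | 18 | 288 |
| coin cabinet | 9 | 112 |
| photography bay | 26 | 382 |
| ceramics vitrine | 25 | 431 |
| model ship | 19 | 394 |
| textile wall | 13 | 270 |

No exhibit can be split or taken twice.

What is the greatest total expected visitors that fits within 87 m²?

1615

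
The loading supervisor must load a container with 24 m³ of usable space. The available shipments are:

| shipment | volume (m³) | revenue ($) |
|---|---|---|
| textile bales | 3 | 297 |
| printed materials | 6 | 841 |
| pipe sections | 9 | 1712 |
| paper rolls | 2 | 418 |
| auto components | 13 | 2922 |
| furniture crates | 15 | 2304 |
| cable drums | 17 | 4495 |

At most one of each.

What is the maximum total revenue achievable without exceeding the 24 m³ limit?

5336

By revenue per m³: cable drums 264.41, auto components 224.77, paper rolls 209.00 lead.
Taking the top-ratio shipments first gives textile bales + paper rolls + cable drums for 5210 (22 m³).
The 5 m³ tied up in textile bales and paper rolls is better spent on printed materials — total rises to 5336 (23 m³).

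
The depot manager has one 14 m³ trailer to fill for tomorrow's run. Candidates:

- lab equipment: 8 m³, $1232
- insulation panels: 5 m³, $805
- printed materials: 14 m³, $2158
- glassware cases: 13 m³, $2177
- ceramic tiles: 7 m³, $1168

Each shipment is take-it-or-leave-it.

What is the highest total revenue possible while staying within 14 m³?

2177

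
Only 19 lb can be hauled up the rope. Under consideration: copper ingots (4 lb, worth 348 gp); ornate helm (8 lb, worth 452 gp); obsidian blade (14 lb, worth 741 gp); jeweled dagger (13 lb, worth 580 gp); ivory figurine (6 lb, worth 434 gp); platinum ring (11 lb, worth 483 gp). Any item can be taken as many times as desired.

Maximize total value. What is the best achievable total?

Ranking by ratio (value/lb): copper ingots 87.00, ivory figurine 72.33, ornate helm 56.50, obsidian blade 52.93.
A density-first pass picks 4×copper ingots — 1392 at 16 lb.
Dropping copper ingots frees 4 lb; slotting in ivory figurine (6 lb) lifts the total to 1478 at 18 lb.

1478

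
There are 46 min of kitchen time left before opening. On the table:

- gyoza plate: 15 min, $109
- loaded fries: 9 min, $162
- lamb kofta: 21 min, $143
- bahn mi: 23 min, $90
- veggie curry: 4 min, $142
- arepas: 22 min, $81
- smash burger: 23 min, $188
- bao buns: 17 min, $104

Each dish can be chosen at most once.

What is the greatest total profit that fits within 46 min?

517

Density check — veggie curry 35.50, loaded fries 18.00, smash burger 8.17 are the best per min.
Filling by ratio: loaded fries + veggie curry + smash burger for 492, with 10 min left unused.
Replace smash burger with gyoza plate + bao buns: the trade gains 25 net, giving 517 at 45 min.
Runner-up loaded fries + veggie curry + smash burger tops out at 492.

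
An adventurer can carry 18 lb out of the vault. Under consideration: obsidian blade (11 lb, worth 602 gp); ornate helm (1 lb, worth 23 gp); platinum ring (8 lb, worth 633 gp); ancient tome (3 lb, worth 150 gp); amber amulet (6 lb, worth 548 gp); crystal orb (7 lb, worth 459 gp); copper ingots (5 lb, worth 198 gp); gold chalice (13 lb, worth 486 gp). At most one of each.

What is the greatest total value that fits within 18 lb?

1354

Best packing: ornate helm + platinum ring + ancient tome + amber amulet — 18 lb, 1354 total.
Nothing else within 18 lb beats 1354.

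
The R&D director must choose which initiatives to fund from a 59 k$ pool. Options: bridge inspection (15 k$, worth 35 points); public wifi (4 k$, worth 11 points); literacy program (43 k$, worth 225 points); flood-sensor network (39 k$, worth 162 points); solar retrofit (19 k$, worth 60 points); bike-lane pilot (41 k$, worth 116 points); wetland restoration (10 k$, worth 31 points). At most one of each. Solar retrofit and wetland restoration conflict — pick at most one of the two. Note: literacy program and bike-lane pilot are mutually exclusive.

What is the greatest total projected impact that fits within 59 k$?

267

Taking public wifi + literacy program + wetland restoration: 57 k$ used, 267 in projected impact.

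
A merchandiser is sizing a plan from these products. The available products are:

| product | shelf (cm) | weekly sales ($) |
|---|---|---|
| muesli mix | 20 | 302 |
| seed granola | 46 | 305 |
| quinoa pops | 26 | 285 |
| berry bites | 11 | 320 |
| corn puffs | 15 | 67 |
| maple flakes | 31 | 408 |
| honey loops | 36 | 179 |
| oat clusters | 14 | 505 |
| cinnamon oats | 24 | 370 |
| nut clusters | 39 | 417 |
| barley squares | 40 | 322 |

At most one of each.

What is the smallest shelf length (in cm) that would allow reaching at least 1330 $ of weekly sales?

69

Look for the lowest-shelf combination reaching 1330.
muesli mix + berry bites + oat clusters + cinnamon oats: 1497 weekly sales at 69 cm.
No combination under 69 cm hits 1330.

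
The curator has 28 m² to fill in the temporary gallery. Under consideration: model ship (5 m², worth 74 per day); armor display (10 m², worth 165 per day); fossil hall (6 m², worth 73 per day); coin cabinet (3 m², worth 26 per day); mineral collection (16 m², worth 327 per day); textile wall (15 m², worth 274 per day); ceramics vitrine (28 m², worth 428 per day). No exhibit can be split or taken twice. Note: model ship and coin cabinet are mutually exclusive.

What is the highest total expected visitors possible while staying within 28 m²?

492

Ranking by ratio (expected visitors/m²): mineral collection 20.44, textile wall 18.27, armor display 16.50, ceramics vitrine 15.29.
Armor display + mineral collection uses 26 of the 28 m² and totals 492.
Runner-up model ship + fossil hall + mineral collection tops out at 474.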